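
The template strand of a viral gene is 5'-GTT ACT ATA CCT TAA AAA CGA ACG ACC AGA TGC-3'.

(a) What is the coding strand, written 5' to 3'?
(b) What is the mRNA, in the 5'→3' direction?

(a) 5'-GCATCTGGTCGTTCGTTTTTAAGGTATAGTAAC-3'
(b) 5′-GCAUCUGGUCGUUCGUUUUUAAGGUAUAGUAAC-3′

(a) The coding strand is the reverse complement of the template: complement CAATGATATGGAATTTTTGCTTGCTGGTCTACG, then reverse.
(b) mRNA has the coding-strand sequence with T→U.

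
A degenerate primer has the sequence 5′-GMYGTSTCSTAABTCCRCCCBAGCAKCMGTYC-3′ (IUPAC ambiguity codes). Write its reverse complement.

5'-GRACKGMTGCTVGGGYGGAVTTASGASACRKC-3'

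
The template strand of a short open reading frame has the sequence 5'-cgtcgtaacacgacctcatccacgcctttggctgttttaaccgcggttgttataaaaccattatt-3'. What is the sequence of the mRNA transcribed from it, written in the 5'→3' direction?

RNA polymerase reads the template 3'→5' and synthesizes mRNA 5'→3' by base-pairing (A→U, T→A, G↔C). The complement of the template is GCAGCATTGTGCTGGAGTAGGTGCGGAAACCGACAAAATTGGCGCCAACAATATTTTGGTAATAA; antiparallel, so 5'→3' the coding strand is AATAATGGTTTTATAACAACCGCGGTTAAAACAGCCAAAGGCGTGGATGAGGTCGTGTTACGACG. Replace T with U for the mRNA.

5'-AAUAAUGGUUUUAUAACAACCGCGGUUAAAACAGCCAAAGGCGUGGAUGAGGUCGUGUUACGACG-3'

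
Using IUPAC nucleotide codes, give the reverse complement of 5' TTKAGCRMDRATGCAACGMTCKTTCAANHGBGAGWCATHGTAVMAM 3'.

5'-KTKBTACDATGWCTCVCDNTTGAAMGAKCGTTGCATYHKYGCTMAA-3'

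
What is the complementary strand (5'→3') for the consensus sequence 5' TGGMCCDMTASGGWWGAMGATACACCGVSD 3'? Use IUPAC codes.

5'-HSBCGGTGTATCKTCWWCCSTAKHGGKCCA-3'

Standard pairs A↔T, G↔C; ambiguity codes pair M↔K, W↔W, S↔S, D↔H, V↔B. Complement (ACCKGGHKATSCCWWCTKCTATGTGGCBSH), then reverse for 5'→3'.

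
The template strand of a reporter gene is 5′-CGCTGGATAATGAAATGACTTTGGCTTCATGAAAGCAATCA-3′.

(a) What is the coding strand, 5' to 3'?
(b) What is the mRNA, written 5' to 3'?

(a) 5'-TGATTGCTTTCATGAAGCCAAAGTCATTTCATTATCCAGCG-3'
(b) 5'-UGAUUGCUUUCAUGAAGCCAAAGUCAUUUCAUUAUCCAGCG-3'

(a) The coding strand is the reverse complement of the template: complement GCGACCTATTACTTTACTGAAACCGAAGTACTTTCGTTAGT, then reverse.
(b) mRNA has the coding-strand sequence with T→U.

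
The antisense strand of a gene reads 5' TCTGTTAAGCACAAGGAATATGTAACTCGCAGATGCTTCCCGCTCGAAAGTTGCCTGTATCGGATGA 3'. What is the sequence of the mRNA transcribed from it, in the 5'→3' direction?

5'-UCAUCCGAUACAGGCAACUUUCGAGCGGGAAGCAUCUGCGAGUUACAUAUUCCUUGUGCUUAACAGA-3'

RNA polymerase reads the template 3'→5' and synthesizes mRNA 5'→3' by base-pairing (A→U, T→A, G↔C). The complement of the template is AGACAATTCGTGTTCCTTATACATTGAGCGTCTACGAAGGGCGAGCTTTCAACGGACATAGCCTACT; antiparallel, so 5'→3' the coding strand is TCATCCGATACAGGCAACTTTCGAGCGGGAAGCATCTGCGAGTTACATATTCCTTGTGCTTAACAGA. Replace T with U for the mRNA.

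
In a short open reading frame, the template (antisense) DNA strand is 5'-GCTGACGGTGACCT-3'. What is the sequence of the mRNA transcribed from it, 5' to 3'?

5'-AGGUCACCGUCAGC-3'

RNA polymerase reads the template 3'→5' and synthesizes mRNA 5'→3' by base-pairing (A→U, T→A, G↔C). The complement of the template is CGACTGCCACTGGA; antiparallel, so 5'→3' the coding strand is AGGTCACCGTCAGC. Replace T with U for the mRNA.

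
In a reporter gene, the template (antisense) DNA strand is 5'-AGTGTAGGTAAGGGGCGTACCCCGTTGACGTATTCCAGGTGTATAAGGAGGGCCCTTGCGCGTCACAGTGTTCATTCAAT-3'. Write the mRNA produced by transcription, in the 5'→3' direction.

5'-AUUGAAUGAACACUGUGACGCGCAAGGGCCCUCCUUAUACACCUGGAAUACGUCAACGGGGUACGCCCCUUACCUACACU-3'

The mRNA has the sequence of the coding strand (reverse complement of the template) with T→U. Reverse complement of AGTGTAGGTAAGGGGCGTACCCCGTTGACGTATTCCAGGTGTATAAGGAGGGCCCTTGCGCGTCACAGTGTTCATTCAAT is ATTGAATGAACACTGTGACGCGCAAGGGCCCTCCTTATACACCTGGAATACGTCAACGGGGTACGCCCCTTACCTACACT; then T→U.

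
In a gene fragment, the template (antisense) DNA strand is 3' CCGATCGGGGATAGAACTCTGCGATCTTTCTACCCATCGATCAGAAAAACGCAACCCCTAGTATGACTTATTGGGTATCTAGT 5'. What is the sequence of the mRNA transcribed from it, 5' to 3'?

Reading the template 3'→5' as shown, RNA polymerase pairs each base (A→U, T→A, G↔C) to build mRNA 5'→3' directly.

5'-GGCUAGCCCCUAUCUUGAGACGCUAGAAAGAUGGGUAGCUAGUCUUUUUGCGUUGGGGAUCAUACUGAAUAACCCAUAGAUCA-3'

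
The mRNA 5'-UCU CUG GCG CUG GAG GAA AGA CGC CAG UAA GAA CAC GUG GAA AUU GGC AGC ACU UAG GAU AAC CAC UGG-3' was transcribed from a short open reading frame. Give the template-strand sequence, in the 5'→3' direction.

5'-CCAGTGGTTATCCTAAGTGCTGCCAATTTCCACGTGTTCTTACTGGCGTCTTTCCTCCAGCGCCAGAGA-3'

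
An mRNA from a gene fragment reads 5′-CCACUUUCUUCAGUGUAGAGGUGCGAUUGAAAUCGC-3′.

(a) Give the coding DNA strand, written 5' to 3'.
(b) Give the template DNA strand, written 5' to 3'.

(a) 5'-CCACTTTCTTCAGTGTAGAGGTGCGATTGAAATCGC-3'
(b) 5'-GCGATTTCAATCGCACCTCTACACTGAAGAAAGTGG-3'

(a) The coding strand matches the mRNA with U→T.
(b) The template strand is the reverse complement of the coding strand.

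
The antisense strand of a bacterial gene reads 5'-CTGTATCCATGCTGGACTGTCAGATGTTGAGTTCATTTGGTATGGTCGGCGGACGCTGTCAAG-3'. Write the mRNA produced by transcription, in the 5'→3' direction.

5'-CUUGACAGCGUCCGCCGACCAUACCAAAUGAACUCAACAUCUGACAGUCCAGCAUGGAUACAG-3'

The mRNA has the sequence of the coding strand (reverse complement of the template) with T→U. Reverse complement of CTGTATCCATGCTGGACTGTCAGATGTTGAGTTCATTTGGTATGGTCGGCGGACGCTGTCAAG is CTTGACAGCGTCCGCCGACCATACCAAATGAACTCAACATCTGACAGTCCAGCATGGATACAG; then T→U.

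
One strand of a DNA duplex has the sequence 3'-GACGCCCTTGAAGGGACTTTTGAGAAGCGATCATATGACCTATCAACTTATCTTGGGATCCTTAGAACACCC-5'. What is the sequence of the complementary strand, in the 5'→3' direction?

5'-CTGCGGGAACTTCCCTGAAAACTCTTCGCTAGTATACTGGATAGTTGAATAGAACCCTAGGAATCTTGTGGG-3'

The strand is given 3'→5', so its complement runs 5'→3' in the same left-to-right order: pair each base A↔T, G↔C.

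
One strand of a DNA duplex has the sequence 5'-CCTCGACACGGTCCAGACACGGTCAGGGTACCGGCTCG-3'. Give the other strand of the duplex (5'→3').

The complement of CCTCGACACGGTCCAGACACGGTCAGGGTACCGGCTCG is GGAGCTGTGCCAGGTCTGTGCCAGTCCCATGGCCGAGC (A↔T, G↔C). DNA strands are antiparallel, so the complementary strand runs 3'→5'; reversing gives the 5'→3' form.

5'-CGAGCCGGTACCCTGACCGTGTCTGGACCGTGTCGAGG-3'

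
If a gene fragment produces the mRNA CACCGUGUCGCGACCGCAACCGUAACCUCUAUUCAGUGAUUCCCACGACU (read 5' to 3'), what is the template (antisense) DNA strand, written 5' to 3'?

5'-AGTCGTGGGAATCACTGAATAGAGGTTACGGTTGCGGTCGCGACACGGTG-3'

Replace U with T to get the coding DNA strand: CACCGTGTCGCGACCGCAACCGTAACCTCTATTCAGTGATTCCCACGACT. The template strand is its reverse complement (complement GTGGCACAGCGCTGGCGTTGGCATTGGAGATAAGTCACTAAGGGTGCTGA, then reverse).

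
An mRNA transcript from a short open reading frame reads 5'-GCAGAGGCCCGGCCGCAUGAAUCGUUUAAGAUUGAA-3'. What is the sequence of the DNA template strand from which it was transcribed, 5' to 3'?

Replace U with T to get the coding DNA strand: GCAGAGGCCCGGCCGCATGAATCGTTTAAGATTGAA. The template strand is its reverse complement (complement CGTCTCCGGGCCGGCGTACTTAGCAAATTCTAACTT, then reverse).

5′-TTCAATCTTAAACGATTCATGCGGCCGGGCCTCTGC-3′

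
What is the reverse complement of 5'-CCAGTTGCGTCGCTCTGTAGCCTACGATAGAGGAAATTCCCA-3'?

Reading the sequence 3'→5' and pairing each base (A↔T, G↔C) gives the reverse complement directly.

5'-TGGGAATTTCCTCTATCGTAGGCTACAGAGCGACGCAACTGG-3'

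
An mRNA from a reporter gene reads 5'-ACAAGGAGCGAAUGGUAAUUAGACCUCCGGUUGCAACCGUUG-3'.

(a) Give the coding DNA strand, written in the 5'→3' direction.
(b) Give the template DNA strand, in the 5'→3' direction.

(a) 5′-ACAAGGAGCGAATGGTAATTAGACCTCCGGTTGCAACCGTTG-3′
(b) 5'-CAACGGTTGCAACCGGAGGTCTAATTACCATTCGCTCCTTGT-3'

(a) The coding strand matches the mRNA with U→T.
(b) The template strand is the reverse complement of the coding strand.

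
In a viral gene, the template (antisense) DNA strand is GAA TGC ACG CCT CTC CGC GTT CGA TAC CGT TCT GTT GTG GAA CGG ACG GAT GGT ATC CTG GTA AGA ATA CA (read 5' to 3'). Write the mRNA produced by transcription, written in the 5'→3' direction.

RNA polymerase reads the template 3'→5' and synthesizes mRNA 5'→3' by base-pairing (A→U, T→A, G↔C). The complement of the template is CTTACGTGCGGAGAGGCGCAAGCTATGGCAAGACAACACCTTGCCTGCCTACCATAGGACCATTCTTATGT; antiparallel, so 5'→3' the coding strand is TGTATTCTTACCAGGATACCATCCGTCCGTTCCACAACAGAACGGTATCGAACGCGGAGAGGCGTGCATTC. Replace T with U for the mRNA.

5′-UGUAUUCUUACCAGGAUACCAUCCGUCCGUUCCACAACAGAACGGUAUCGAACGCGGAGAGGCGUGCAUUC-3′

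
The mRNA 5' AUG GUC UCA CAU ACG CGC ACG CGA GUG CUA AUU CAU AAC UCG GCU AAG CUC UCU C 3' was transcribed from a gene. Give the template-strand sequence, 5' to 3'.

Replace U with T to get the coding DNA strand: ATGGTCTCACATACGCGCACGCGAGTGCTAATTCATAACTCGGCTAAGCTCTCTC. The template strand is its reverse complement (complement TACCAGAGTGTATGCGCGTGCGCTCACGATTAAGTATTGAGCCGATTCGAGAGAG, then reverse).

5'-GAGAGAGCTTAGCCGAGTTATGAATTAGCACTCGCGTGCGCGTATGTGAGACCAT-3'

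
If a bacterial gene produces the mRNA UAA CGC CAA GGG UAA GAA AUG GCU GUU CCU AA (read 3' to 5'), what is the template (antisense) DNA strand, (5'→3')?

5'-ATTGCGGTTCCCATTCTTTACCGACAAGGATT-3'

Written 5'→3' the mRNA is AAUCCUUGUCGGUAAAGAAUGGGAACCGCAAU, so the coding DNA strand is AATCCTTGTCGGTAAAGAATGGGAACCGCAAT. The template is its reverse complement.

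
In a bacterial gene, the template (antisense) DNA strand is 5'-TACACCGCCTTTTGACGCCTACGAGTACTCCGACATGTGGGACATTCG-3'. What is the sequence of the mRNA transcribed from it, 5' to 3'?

5'-CGAAUGUCCCACAUGUCGGAGUACUCGUAGGCGUCAAAAGGCGGUGUA-3'

RNA polymerase reads the template 3'→5' and synthesizes mRNA 5'→3' by base-pairing (A→U, T→A, G↔C). The complement of the template is ATGTGGCGGAAAACTGCGGATGCTCATGAGGCTGTACACCCTGTAAGC; antiparallel, so 5'→3' the coding strand is CGAATGTCCCACATGTCGGAGTACTCGTAGGCGTCAAAAGGCGGTGTA. Replace T with U for the mRNA.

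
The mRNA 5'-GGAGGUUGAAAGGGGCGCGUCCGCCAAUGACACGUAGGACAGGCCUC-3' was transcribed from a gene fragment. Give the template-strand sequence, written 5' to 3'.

Replace U with T to get the coding DNA strand: GGAGGTTGAAAGGGGCGCGTCCGCCAATGACACGTAGGACAGGCCTC. The template strand is its reverse complement (complement CCTCCAACTTTCCCCGCGCAGGCGGTTACTGTGCATCCTGTCCGGAG, then reverse).

5'-GAGGCCTGTCCTACGTGTCATTGGCGGACGCGCCCCTTTCAACCTCC-3'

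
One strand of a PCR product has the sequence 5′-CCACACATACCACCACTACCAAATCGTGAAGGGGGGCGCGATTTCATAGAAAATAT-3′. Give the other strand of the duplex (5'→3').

5'-ATATTTTCTATGAAATCGCGCCCCCCTTCACGATTTGGTAGTGGTGGTATGTGTGG-3'

The complement of CCACACATACCACCACTACCAAATCGTGAAGGGGGGCGCGATTTCATAGAAAATAT is GGTGTGTATGGTGGTGATGGTTTAGCACTTCCCCCCGCGCTAAAGTATCTTTTATA (A↔T, G↔C). DNA strands are antiparallel, so the complementary strand runs 3'→5'; reversing gives the 5'→3' form.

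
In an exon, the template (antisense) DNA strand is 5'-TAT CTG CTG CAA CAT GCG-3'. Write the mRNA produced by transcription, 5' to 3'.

5'-CGCAUGUUGCAGCAGAUA-3'

The mRNA has the sequence of the coding strand (reverse complement of the template) with T→U. Reverse complement of TATCTGCTGCAACATGCG is CGCATGTTGCAGCAGATA; then T→U.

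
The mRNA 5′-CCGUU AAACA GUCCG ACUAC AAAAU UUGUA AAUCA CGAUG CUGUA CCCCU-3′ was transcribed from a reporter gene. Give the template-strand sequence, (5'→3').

Replace U with T to get the coding DNA strand: CCGTTAAACAGTCCGACTACAAAATTTGTAAATCACGATGCTGTACCCCT. The template strand is its reverse complement (complement GGCAATTTGTCAGGCTGATGTTTTAAACATTTAGTGCTACGACATGGGGA, then reverse).

5'-AGGGGTACAGCATCGTGATTTACAAATTTTGTAGTCGGACTGTTTAACGG-3'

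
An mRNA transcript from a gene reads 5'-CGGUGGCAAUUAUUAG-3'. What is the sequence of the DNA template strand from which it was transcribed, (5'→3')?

5′-CTAATAATTGCCACCG-3′

Replace U with T to get the coding DNA strand: CGGTGGCAATTATTAG. The template strand is its reverse complement (complement GCCACCGTTAATAATC, then reverse).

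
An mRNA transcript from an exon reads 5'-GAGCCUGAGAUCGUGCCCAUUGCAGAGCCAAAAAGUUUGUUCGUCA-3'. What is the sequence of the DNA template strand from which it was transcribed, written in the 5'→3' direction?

5'-TGACGAACAAACTTTTTGGCTCTGCAATGGGCACGATCTCAGGCTC-3'

Replace U with T to get the coding DNA strand: GAGCCTGAGATCGTGCCCATTGCAGAGCCAAAAAGTTTGTTCGTCA. The template strand is its reverse complement (complement CTCGGACTCTAGCACGGGTAACGTCTCGGTTTTTCAAACAAGCAGT, then reverse).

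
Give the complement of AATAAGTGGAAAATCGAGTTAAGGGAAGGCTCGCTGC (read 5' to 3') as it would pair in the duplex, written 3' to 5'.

3'-TTATTCACCTTTTAGCTCAATTCCCTTCCGAGCGACG-5'

Base-pairing A↔T, G↔C gives the complement. The complementary strand is antiparallel, so paired with a 5'→3' strand it runs 3'→5'.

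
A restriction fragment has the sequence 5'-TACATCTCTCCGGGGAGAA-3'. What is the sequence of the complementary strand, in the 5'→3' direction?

The complement of TACATCTCTCCGGGGAGAA is ATGTAGAGAGGCCCCTCTT (A↔T, G↔C). DNA strands are antiparallel, so the complementary strand runs 3'→5'; reversing gives the 5'→3' form.

5'-TTCTCCCCGGAGAGATGTA-3'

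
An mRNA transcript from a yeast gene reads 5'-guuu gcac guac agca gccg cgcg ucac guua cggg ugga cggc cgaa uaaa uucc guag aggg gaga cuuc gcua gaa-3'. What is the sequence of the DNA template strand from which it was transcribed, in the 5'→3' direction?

Replace U with T to get the coding DNA strand: GTTTGCACGTACAGCAGCCGCGCGTCACGTTACGGGTGGACGGCCGAATAAATTCCGTAGAGGGGAGACTTCGCTAGAA. The template strand is its reverse complement (complement CAAACGTGCATGTCGTCGGCGCGCAGTGCAATGCCCACCTGCCGGCTTATTTAAGGCATCTCCCCTCTGAAGCGATCTT, then reverse).

5′-TTCTAGCGAAGTCTCCCCTCTACGGAATTTATTCGGCCGTCCACCCGTAACGTGACGCGCGGCTGCTGTACGTGCAAAC-3′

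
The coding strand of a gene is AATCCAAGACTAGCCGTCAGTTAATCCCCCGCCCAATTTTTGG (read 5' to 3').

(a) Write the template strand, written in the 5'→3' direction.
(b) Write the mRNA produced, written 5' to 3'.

(a) The template strand is the reverse complement of the coding strand: complement TTAGGTTCTGATCGGCAGTCAATTAGGGGGCGGGTTAAAAACC, then reverse.
(b) mRNA matches the coding strand with T→U.

(a) 5′-CCAAAAATTGGGCGGGGGATTAACTGACGGCTAGTCTTGGATT-3′
(b) 5'-AAUCCAAGACUAGCCGUCAGUUAAUCCCCCGCCCAAUUUUUGG-3'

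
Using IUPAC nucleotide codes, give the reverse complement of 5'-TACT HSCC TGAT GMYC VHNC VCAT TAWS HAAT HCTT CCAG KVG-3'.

5'-CBMCTGGAAGDATTDSWTAATGBGNDBGRKCATCAGGSDAGTA-3'

Standard pairs A↔T, G↔C; ambiguity codes pair Y↔R, M↔K, W↔W, S↔S, H↔D, V↔B, N↔N. Complement (ATGADSGGACTACKRGBDNGBGTAATWSDTTADGAAGGTCMBC), then reverse for 5'→3'.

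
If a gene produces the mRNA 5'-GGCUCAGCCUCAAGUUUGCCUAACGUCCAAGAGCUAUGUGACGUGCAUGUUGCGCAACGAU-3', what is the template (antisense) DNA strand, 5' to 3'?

Replace U with T to get the coding DNA strand: GGCTCAGCCTCAAGTTTGCCTAACGTCCAAGAGCTATGTGACGTGCATGTTGCGCAACGAT. The template strand is its reverse complement (complement CCGAGTCGGAGTTCAAACGGATTGCAGGTTCTCGATACACTGCACGTACAACGCGTTGCTA, then reverse).

5'-ATCGTTGCGCAACATGCACGTCACATAGCTCTTGGACGTTAGGCAAACTTGAGGCTGAGCC-3'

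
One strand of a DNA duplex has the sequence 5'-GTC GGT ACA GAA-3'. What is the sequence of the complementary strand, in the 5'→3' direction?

5'-TTCTGTACCGAC-3'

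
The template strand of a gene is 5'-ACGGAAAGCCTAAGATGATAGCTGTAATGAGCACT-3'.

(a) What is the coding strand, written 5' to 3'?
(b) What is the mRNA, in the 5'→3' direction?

(a) 5'-AGTGCTCATTACAGCTATCATCTTAGGCTTTCCGT-3'
(b) 5'-AGUGCUCAUUACAGCUAUCAUCUUAGGCUUUCCGU-3'

(a) The coding strand is the reverse complement of the template: complement TGCCTTTCGGATTCTACTATCGACATTACTCGTGA, then reverse.
(b) mRNA has the coding-strand sequence with T→U.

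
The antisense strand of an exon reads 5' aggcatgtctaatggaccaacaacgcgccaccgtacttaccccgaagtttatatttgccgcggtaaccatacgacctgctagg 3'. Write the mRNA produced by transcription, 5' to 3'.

5′-CCUAGCAGGUCGUAUGGUUACCGCGGCAAAUAUAAACUUCGGGGUAAGUACGGUGGCGCGUUGUUGGUCCAUUAGACAUGCCU-3′

RNA polymerase reads the template 3'→5' and synthesizes mRNA 5'→3' by base-pairing (A→U, T→A, G↔C). The complement of the template is TCCGTACAGATTACCTGGTTGTTGCGCGGTGGCATGAATGGGGCTTCAAATATAAACGGCGCCATTGGTATGCTGGACGATCC; antiparallel, so 5'→3' the coding strand is CCTAGCAGGTCGTATGGTTACCGCGGCAAATATAAACTTCGGGGTAAGTACGGTGGCGCGTTGTTGGTCCATTAGACATGCCT. Replace T with U for the mRNA.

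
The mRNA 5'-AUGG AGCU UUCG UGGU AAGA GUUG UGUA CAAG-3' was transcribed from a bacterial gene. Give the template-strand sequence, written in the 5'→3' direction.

Replace U with T to get the coding DNA strand: ATGGAGCTTTCGTGGTAAGAGTTGTGTACAAG. The template strand is its reverse complement (complement TACCTCGAAAGCACCATTCTCAACACATGTTC, then reverse).

5'-CTTGTACACAACTCTTACCACGAAAGCTCCAT-3'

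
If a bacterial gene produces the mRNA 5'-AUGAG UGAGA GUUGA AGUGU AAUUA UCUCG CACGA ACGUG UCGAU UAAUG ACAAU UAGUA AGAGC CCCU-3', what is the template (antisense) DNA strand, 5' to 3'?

Replace U with T to get the coding DNA strand: ATGAGTGAGAGTTGAAGTGTAATTATCTCGCACGAACGTGTCGATTAATGACAATTAGTAAGAGCCCCT. The template strand is its reverse complement (complement TACTCACTCTCAACTTCACATTAATAGAGCGTGCTTGCACAGCTAATTACTGTTAATCATTCTCGGGGA, then reverse).

5'-AGGGGCTCTTACTAATTGTCATTAATCGACACGTTCGTGCGAGATAATTACACTTCAACTCTCACTCAT-3'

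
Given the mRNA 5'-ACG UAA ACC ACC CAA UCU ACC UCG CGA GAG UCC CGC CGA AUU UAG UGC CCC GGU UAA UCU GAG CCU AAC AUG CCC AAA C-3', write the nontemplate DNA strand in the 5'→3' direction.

5'-ACGTAAACCACCCAATCTACCTCGCGAGAGTCCCGCCGAATTTAGTGCCCCGGTTAATCTGAGCCTAACATGCCCAAAC-3'

The coding DNA strand has the same 5'→3' sequence as the mRNA with U replaced by T.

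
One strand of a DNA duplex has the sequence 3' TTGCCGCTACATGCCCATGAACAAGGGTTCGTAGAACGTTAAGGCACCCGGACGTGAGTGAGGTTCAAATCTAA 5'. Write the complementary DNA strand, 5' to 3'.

5'-AACGGCGATGTACGGGTACTTGTTCCCAAGCATCTTGCAATTCCGTGGGCCTGCACTCACTCCAAGTTTAGATT-3'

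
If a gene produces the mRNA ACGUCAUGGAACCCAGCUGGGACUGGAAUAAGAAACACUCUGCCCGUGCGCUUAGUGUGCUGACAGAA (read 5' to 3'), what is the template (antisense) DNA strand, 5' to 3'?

5'-TTCTGTCAGCACACTAAGCGCACGGGCAGAGTGTTTCTTATTCCAGTCCCAGCTGGGTTCCATGACGT-3'

Replace U with T to get the coding DNA strand: ACGTCATGGAACCCAGCTGGGACTGGAATAAGAAACACTCTGCCCGTGCGCTTAGTGTGCTGACAGAA. The template strand is its reverse complement (complement TGCAGTACCTTGGGTCGACCCTGACCTTATTCTTTGTGAGACGGGCACGCGAATCACACGACTGTCTT, then reverse).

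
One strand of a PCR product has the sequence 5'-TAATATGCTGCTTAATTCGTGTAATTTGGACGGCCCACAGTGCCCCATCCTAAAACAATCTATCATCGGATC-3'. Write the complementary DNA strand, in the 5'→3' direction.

Pairing A↔T and G↔C gives ATTATACGACGAATTAAGCACATTAAACCTGCCGGGTGTCACGGGGTAGGATTTTGTTAGATAGTAGCCTAG, running 3'→5'. Reverse for the 5'→3' convention.

5'-GATCCGATGATAGATTGTTTTAGGATGGGGCACTGTGGGCCGTCCAAATTACACGAATTAAGCAGCATATTA-3'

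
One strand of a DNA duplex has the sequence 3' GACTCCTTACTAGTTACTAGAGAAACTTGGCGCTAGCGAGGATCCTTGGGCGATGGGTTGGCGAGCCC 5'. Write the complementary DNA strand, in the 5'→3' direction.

The strand is given 3'→5', so its complement runs 5'→3' in the same left-to-right order: pair each base A↔T, G↔C.

5'-CTGAGGAATGATCAATGATCTCTTTGAACCGCGATCGCTCCTAGGAACCCGCTACCCAACCGCTCGGG-3'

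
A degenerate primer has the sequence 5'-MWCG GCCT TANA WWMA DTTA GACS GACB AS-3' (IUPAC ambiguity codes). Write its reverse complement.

5'-STVGTCSGTCTAAHTKWWTNTAAGGCCGWK-3'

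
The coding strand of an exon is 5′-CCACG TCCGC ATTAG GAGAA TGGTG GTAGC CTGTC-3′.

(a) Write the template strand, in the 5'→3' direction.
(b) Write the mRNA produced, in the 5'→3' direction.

(a) The template strand is the reverse complement of the coding strand: complement GGTGCAGGCGTAATCCTCTTACCACCATCGGACAG, then reverse.
(b) mRNA matches the coding strand with T→U.

(a) 5'-GACAGGCTACCACCATTCTCCTAATGCGGACGTGG-3'
(b) 5′-CCACGUCCGCAUUAGGAGAAUGGUGGUAGCCUGUC-3′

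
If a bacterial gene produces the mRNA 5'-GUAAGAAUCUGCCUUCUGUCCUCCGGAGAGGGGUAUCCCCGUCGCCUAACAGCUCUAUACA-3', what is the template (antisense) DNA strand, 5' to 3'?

5'-TGTATAGAGCTGTTAGGCGACGGGGATACCCCTCTCCGGAGGACAGAAGGCAGATTCTTAC-3'

Replace U with T to get the coding DNA strand: GTAAGAATCTGCCTTCTGTCCTCCGGAGAGGGGTATCCCCGTCGCCTAACAGCTCTATACA. The template strand is its reverse complement (complement CATTCTTAGACGGAAGACAGGAGGCCTCTCCCCATAGGGGCAGCGGATTGTCGAGATATGT, then reverse).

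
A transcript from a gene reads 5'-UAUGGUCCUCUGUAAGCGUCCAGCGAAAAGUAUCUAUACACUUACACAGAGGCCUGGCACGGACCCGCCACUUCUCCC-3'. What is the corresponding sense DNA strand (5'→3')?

The coding DNA strand has the same 5'→3' sequence as the mRNA with U replaced by T.

5'-TATGGTCCTCTGTAAGCGTCCAGCGAAAAGTATCTATACACTTACACAGAGGCCTGGCACGGACCCGCCACTTCTCCC-3'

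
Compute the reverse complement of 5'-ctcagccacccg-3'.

5'-CGGGTGGCTGAG-3'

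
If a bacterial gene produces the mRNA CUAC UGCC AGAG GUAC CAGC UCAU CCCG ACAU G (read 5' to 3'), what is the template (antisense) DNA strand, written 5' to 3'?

Replace U with T to get the coding DNA strand: CTACTGCCAGAGGTACCAGCTCATCCCGACATG. The template strand is its reverse complement (complement GATGACGGTCTCCATGGTCGAGTAGGGCTGTAC, then reverse).

5′-CATGTCGGGATGAGCTGGTACCTCTGGCAGTAG-3′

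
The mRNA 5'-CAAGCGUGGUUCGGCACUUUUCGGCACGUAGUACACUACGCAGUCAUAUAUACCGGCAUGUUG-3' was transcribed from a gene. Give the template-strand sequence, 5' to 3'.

5'-CAACATGCCGGTATATATGACTGCGTAGTGTACTACGTGCCGAAAAGTGCCGAACCACGCTTG-3'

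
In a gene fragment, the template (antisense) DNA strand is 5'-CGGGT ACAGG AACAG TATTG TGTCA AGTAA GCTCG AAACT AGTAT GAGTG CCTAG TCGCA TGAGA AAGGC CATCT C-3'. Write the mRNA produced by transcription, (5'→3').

RNA polymerase reads the template 3'→5' and synthesizes mRNA 5'→3' by base-pairing (A→U, T→A, G↔C). The complement of the template is GCCCATGTCCTTGTCATAACACAGTTCATTCGAGCTTTGATCATACTCACGGATCAGCGTACTCTTTCCGGTAGAG; antiparallel, so 5'→3' the coding strand is GAGATGGCCTTTCTCATGCGACTAGGCACTCATACTAGTTTCGAGCTTACTTGACACAATACTGTTCCTGTACCCG. Replace T with U for the mRNA.

5'-GAGAUGGCCUUUCUCAUGCGACUAGGCACUCAUACUAGUUUCGAGCUUACUUGACACAAUACUGUUCCUGUACCCG-3'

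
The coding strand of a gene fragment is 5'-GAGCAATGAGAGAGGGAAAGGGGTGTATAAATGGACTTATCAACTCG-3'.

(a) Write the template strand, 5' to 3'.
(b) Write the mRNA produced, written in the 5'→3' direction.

(a) The template strand is the reverse complement of the coding strand: complement CTCGTTACTCTCTCCCTTTCCCCACATATTTACCTGAATAGTTGAGC, then reverse.
(b) mRNA matches the coding strand with T→U.

(a) 5′-CGAGTTGATAAGTCCATTTATACACCCCTTTCCCTCTCTCATTGCTC-3′
(b) 5'-GAGCAAUGAGAGAGGGAAAGGGGUGUAUAAAUGGACUUAUCAACUCG-3'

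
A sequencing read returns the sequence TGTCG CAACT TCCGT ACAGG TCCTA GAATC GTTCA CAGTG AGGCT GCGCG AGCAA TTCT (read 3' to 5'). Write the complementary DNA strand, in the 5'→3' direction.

The strand is given 3'→5', so its complement runs 5'→3' in the same left-to-right order: pair each base A↔T, G↔C.

5'-ACAGCGTTGAAGGCATGTCCAGGATCTTAGCAAGTGTCACTCCGACGCGCTCGTTAAGA-3'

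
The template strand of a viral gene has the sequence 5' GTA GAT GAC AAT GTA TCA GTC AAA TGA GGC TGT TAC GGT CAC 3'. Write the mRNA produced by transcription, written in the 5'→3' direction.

5'-GUGACCGUAACAGCCUCAUUUGACUGAUACAUUGUCAUCUAC-3'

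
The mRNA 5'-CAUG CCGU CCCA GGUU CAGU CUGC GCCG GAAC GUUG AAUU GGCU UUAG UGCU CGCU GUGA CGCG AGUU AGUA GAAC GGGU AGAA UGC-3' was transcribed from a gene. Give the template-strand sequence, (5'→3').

Replace U with T to get the coding DNA strand: CATGCCGTCCCAGGTTCAGTCTGCGCCGGAACGTTGAATTGGCTTTAGTGCTCGCTGTGACGCGAGTTAGTAGAACGGGTAGAATGC. The template strand is its reverse complement (complement GTACGGCAGGGTCCAAGTCAGACGCGGCCTTGCAACTTAACCGAAATCACGAGCGACACTGCGCTCAATCATCTTGCCCATCTTACG, then reverse).

5′-GCATTCTACCCGTTCTACTAACTCGCGTCACAGCGAGCACTAAAGCCAATTCAACGTTCCGGCGCAGACTGAACCTGGGACGGCATG-3′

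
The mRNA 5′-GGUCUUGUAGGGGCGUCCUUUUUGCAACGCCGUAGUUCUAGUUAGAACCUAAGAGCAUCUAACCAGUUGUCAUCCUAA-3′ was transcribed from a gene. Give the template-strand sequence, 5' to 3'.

Replace U with T to get the coding DNA strand: GGTCTTGTAGGGGCGTCCTTTTTGCAACGCCGTAGTTCTAGTTAGAACCTAAGAGCATCTAACCAGTTGTCATCCTAA. The template strand is its reverse complement (complement CCAGAACATCCCCGCAGGAAAAACGTTGCGGCATCAAGATCAATCTTGGATTCTCGTAGATTGGTCAACAGTAGGATT, then reverse).

5'-TTAGGATGACAACTGGTTAGATGCTCTTAGGTTCTAACTAGAACTACGGCGTTGCAAAAAGGACGCCCCTACAAGACC-3'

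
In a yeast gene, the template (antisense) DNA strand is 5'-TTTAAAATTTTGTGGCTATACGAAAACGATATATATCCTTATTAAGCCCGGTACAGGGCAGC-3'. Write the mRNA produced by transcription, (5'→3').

5'-GCUGCCCUGUACCGGGCUUAAUAAGGAUAUAUAUCGUUUUCGUAUAGCCACAAAAUUUUAAA-3'

The mRNA has the sequence of the coding strand (reverse complement of the template) with T→U. Reverse complement of TTTAAAATTTTGTGGCTATACGAAAACGATATATATCCTTATTAAGCCCGGTACAGGGCAGC is GCTGCCCTGTACCGGGCTTAATAAGGATATATATCGTTTTCGTATAGCCACAAAATTTTAAA; then T→U.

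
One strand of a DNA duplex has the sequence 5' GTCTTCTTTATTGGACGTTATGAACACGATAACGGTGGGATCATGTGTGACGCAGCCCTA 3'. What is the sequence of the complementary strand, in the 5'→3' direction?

Pairing A↔T and G↔C gives CAGAAGAAATAACCTGCAATACTTGTGCTATTGCCACCCTAGTACACACTGCGTCGGGAT, running 3'→5'. Reverse for the 5'→3' convention.

5′-TAGGGCTGCGTCACACATGATCCCACCGTTATCGTGTTCATAACGTCCAATAAAGAAGAC-3′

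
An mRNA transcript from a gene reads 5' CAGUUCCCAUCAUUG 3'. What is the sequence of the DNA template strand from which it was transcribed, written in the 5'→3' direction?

Replace U with T to get the coding DNA strand: CAGTTCCCATCATTG. The template strand is its reverse complement (complement GTCAAGGGTAGTAAC, then reverse).

5'-CAATGATGGGAACTG-3'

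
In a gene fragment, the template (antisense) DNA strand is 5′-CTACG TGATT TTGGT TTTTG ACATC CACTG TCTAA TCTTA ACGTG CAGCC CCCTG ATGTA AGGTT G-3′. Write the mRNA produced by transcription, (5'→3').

RNA polymerase reads the template 3'→5' and synthesizes mRNA 5'→3' by base-pairing (A→U, T→A, G↔C). The complement of the template is GATGCACTAAAACCAAAAACTGTAGGTGACAGATTAGAATTGCACGTCGGGGGACTACATTCCAAC; antiparallel, so 5'→3' the coding strand is CAACCTTACATCAGGGGGCTGCACGTTAAGATTAGACAGTGGATGTCAAAAACCAAAATCACGTAG. Replace T with U for the mRNA.

5'-CAACCUUACAUCAGGGGGCUGCACGUUAAGAUUAGACAGUGGAUGUCAAAAACCAAAAUCACGUAG-3'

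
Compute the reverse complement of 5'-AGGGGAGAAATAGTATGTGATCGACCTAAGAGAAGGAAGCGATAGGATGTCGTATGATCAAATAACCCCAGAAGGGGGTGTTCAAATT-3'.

Complement each base (A↔T, G↔C): TCCCCTCTTTATCATACACTAGCTGGATTCTCTTCCTTCGCTATCCTACAGCATACTAGTTTATTGGGGTCTTCCCCCACAAGTTTAA. Then reverse.

5'-AATTTGAACACCCCCTTCTGGGGTTATTTGATCATACGACATCCTATCGCTTCCTTCTCTTAGGTCGATCACATACTATTTCTCCCCT-3'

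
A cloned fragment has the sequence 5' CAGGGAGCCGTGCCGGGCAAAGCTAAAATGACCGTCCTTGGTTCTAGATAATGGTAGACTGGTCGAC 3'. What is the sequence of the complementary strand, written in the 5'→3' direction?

Pairing A↔T and G↔C gives GTCCCTCGGCACGGCCCGTTTCGATTTTACTGGCAGGAACCAAGATCTATTACCATCTGACCAGCTG, running 3'→5'. Reverse for the 5'→3' convention.

5′-GTCGACCAGTCTACCATTATCTAGAACCAAGGACGGTCATTTTAGCTTTGCCCGGCACGGCTCCCTG-3′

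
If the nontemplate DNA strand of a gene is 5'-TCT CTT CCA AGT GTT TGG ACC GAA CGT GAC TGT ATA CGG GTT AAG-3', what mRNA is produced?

5′-UCUCUUCCAAGUGUUUGGACCGAACGUGACUGUAUACGGGUUAAG-3′

The mRNA is synthesized from the template strand, so it matches the coding strand with T replaced by U.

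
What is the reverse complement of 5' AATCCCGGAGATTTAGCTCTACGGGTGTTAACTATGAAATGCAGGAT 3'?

5'-ATCCTGCATTTCATAGTTAACACCCGTAGAGCTAAATCTCCGGGATT-3'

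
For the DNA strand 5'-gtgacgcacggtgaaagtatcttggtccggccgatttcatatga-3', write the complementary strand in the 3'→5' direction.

3'-CACTGCGTGCCACTTTCATAGAACCAGGCCGGCTAAAGTATACT-5'

Base-pairing A↔T, G↔C gives the complement. The complementary strand is antiparallel, so paired with a 5'→3' strand it runs 3'→5'.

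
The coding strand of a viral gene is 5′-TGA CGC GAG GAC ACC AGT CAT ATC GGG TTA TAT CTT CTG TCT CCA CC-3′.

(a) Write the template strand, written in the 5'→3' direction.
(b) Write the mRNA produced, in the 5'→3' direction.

(a) The template strand is the reverse complement of the coding strand: complement ACTGCGCTCCTGTGGTCAGTATAGCCCAATATAGAAGACAGAGGTGG, then reverse.
(b) mRNA matches the coding strand with T→U.

(a) 5′-GGTGGAGACAGAAGATATAACCCGATATGACTGGTGTCCTCGCGTCA-3′
(b) 5′-UGACGCGAGGACACCAGUCAUAUCGGGUUAUAUCUUCUGUCUCCACC-3′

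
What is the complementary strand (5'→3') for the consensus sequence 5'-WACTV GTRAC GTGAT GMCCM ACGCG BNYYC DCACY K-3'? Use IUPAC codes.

5'-MRGTGHGRRNVCGCGTKGGKCATCACGTYACBAGTW-3'

Standard pairs A↔T, G↔C; ambiguity codes pair R↔Y, M↔K, W↔W, B↔V, D↔H, N↔N. Complement (WTGABCAYTGCACTACKGGKTGCGCVNRRGHGTGRM), then reverse for 5'→3'.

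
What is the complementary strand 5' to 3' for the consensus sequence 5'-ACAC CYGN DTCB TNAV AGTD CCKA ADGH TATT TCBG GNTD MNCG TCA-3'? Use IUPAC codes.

Standard pairs A↔T, G↔C; ambiguity codes pair Y↔R, M↔K, B↔V, D↔H, N↔N. Complement (TGTGGRCNHAGVANTBTCAHGGMTTHCDATAAAGVCCNAHKNGCAGT), then reverse for 5'→3'.

5'-TGACGNKHANCCVGAAATADCHTTMGGHACTBTNAVGAHNCRGGTGT-3'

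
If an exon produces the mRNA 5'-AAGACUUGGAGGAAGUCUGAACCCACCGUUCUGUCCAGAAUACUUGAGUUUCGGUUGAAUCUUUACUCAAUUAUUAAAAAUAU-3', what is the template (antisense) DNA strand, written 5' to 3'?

Replace U with T to get the coding DNA strand: AAGACTTGGAGGAAGTCTGAACCCACCGTTCTGTCCAGAATACTTGAGTTTCGGTTGAATCTTTACTCAATTATTAAAAATAT. The template strand is its reverse complement (complement TTCTGAACCTCCTTCAGACTTGGGTGGCAAGACAGGTCTTATGAACTCAAAGCCAACTTAGAAATGAGTTAATAATTTTTATA, then reverse).

5'-ATATTTTTAATAATTGAGTAAAGATTCAACCGAAACTCAAGTATTCTGGACAGAACGGTGGGTTCAGACTTCCTCCAAGTCTT-3'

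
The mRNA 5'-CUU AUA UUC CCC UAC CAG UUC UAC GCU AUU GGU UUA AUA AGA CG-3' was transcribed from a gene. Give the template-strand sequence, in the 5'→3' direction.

5'-CGTCTTATTAAACCAATAGCGTAGAACTGGTAGGGGAATATAAG-3'

Replace U with T to get the coding DNA strand: CTTATATTCCCCTACCAGTTCTACGCTATTGGTTTAATAAGACG. The template strand is its reverse complement (complement GAATATAAGGGGATGGTCAAGATGCGATAACCAAATTATTCTGC, then reverse).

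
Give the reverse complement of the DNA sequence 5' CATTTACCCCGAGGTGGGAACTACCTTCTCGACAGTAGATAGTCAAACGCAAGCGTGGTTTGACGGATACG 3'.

Reading the sequence 3'→5' and pairing each base (A↔T, G↔C) gives the reverse complement directly.

5'-CGTATCCGTCAAACCACGCTTGCGTTTGACTATCTACTGTCGAGAAGGTAGTTCCCACCTCGGGGTAAATG-3'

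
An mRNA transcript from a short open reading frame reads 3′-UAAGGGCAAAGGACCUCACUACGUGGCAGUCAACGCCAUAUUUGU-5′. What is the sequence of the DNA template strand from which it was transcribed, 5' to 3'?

Written 5'→3' the mRNA is UGUUUAUACCGCAACUGACGGUGCAUCACUCCAGGAAACGGGAAU, so the coding DNA strand is TGTTTATACCGCAACTGACGGTGCATCACTCCAGGAAACGGGAAT. The template is its reverse complement.

5'-ATTCCCGTTTCCTGGAGTGATGCACCGTCAGTTGCGGTATAAACA-3'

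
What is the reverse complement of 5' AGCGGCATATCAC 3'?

Reading the sequence 3'→5' and pairing each base (A↔T, G↔C) gives the reverse complement directly.

5'-GTGATATGCCGCT-3'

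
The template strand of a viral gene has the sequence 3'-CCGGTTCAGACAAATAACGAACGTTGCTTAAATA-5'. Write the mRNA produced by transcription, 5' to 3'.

5'-GGCCAAGUCUGUUUAUUGCUUGCAACGAAUUUAU-3'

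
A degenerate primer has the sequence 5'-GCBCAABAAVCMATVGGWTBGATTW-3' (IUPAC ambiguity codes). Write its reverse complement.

5'-WAATCVAWCCBATKGBTTVTTGVGC-3'

Standard pairs A↔T, G↔C; ambiguity codes pair M↔K, W↔W, B↔V. Complement (CGVGTTVTTBGKTABCCWAVCTAAW), then reverse for 5'→3'.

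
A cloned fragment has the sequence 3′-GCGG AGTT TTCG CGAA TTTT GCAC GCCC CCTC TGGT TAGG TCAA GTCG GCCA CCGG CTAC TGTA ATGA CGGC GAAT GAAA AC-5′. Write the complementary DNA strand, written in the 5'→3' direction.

The strand is given 3'→5', so its complement runs 5'→3' in the same left-to-right order: pair each base A↔T, G↔C.

5'-CGCCTCAAAAGCGCTTAAAACGTGCGGGGGAGACCAATCCAGTTCAGCCGGTGGCCGATGACATTACTGCCGCTTACTTTTG-3'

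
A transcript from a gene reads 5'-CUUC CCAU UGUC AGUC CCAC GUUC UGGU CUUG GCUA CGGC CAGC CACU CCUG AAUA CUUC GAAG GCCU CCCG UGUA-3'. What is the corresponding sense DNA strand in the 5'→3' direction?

The coding DNA strand has the same 5'→3' sequence as the mRNA with U replaced by T.

5′-CTTCCCATTGTCAGTCCCACGTTCTGGTCTTGGCTACGGCCAGCCACTCCTGAATACTTCGAAGGCCTCCCGTGTA-3′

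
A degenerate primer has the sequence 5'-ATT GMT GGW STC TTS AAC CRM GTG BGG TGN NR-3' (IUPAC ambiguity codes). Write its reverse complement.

5'-YNNCACCVCACKYGGTTSAAGASWCCAKCAAT-3'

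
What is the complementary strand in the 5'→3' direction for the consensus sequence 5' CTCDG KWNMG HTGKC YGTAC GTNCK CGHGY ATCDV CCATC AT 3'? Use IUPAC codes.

Standard pairs A↔T, G↔C; ambiguity codes pair Y↔R, M↔K, W↔W, D↔H, V↔B, N↔N. Complement (GAGHCMWNKCDACMGRCATGCANGMGCDCRTAGHBGGTAGTA), then reverse for 5'→3'.

5'-ATGATGGBHGATRCDCGMGNACGTACRGMCADCKNWMCHGAG-3'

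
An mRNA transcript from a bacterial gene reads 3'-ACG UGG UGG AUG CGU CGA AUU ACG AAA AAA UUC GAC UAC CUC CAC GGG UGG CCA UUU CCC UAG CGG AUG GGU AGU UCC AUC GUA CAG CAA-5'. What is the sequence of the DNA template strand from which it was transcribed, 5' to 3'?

Written 5'→3' the mRNA is AACGACAUGCUACCUUGAUGGGUAGGCGAUCCCUUUACCGGUGGGCACCUCCAUCAGCUUAAAAAAGCAUUAAGCUGCGUAGGUGGUGCA, so the coding DNA strand is AACGACATGCTACCTTGATGGGTAGGCGATCCCTTTACCGGTGGGCACCTCCATCAGCTTAAAAAAGCATTAAGCTGCGTAGGTGGTGCA. The template is its reverse complement.

5′-TGCACCACCTACGCAGCTTAATGCTTTTTTAAGCTGATGGAGGTGCCCACCGGTAAAGGGATCGCCTACCCATCAAGGTAGCATGTCGTT-3′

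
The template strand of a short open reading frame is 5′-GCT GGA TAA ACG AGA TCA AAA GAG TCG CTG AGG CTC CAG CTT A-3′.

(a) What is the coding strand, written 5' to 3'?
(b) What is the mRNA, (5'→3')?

(a) The coding strand is the reverse complement of the template: complement CGACCTATTTGCTCTAGTTTTCTCAGCGACTCCGAGGTCGAAT, then reverse.
(b) mRNA has the coding-strand sequence with T→U.

(a) 5'-TAAGCTGGAGCCTCAGCGACTCTTTTGATCTCGTTTATCCAGC-3'
(b) 5'-UAAGCUGGAGCCUCAGCGACUCUUUUGAUCUCGUUUAUCCAGC-3'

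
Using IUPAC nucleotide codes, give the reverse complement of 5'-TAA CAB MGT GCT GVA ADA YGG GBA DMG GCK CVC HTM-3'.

Standard pairs A↔T, G↔C; ambiguity codes pair Y↔R, M↔K, B↔V, D↔H. Complement (ATTGTVKCACGACBTTHTRCCCVTHKCCGMGBGDAK), then reverse for 5'→3'.

5'-KADGBGMGCCKHTVCCCRTHTTBCAGCACKVTGTTA-3'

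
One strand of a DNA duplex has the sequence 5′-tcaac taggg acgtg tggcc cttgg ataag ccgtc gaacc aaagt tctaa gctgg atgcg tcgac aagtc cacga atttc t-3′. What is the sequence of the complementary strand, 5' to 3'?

Pairing A↔T and G↔C gives AGTTGATCCCTGCACACCGGGAACCTATTCGGCAGCTTGGTTTCAAGATTCGACCTACGCAGCTGTTCAGGTGCTTAAAGA, running 3'→5'. Reverse for the 5'→3' convention.

5'-AGAAATTCGTGGACTTGTCGACGCATCCAGCTTAGAACTTTGGTTCGACGGCTTATCCAAGGGCCACACGTCCCTAGTTGA-3'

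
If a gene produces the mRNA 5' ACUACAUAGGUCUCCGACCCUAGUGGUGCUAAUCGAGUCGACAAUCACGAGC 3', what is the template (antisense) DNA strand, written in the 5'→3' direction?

5'-GCTCGTGATTGTCGACTCGATTAGCACCACTAGGGTCGGAGACCTATGTAGT-3'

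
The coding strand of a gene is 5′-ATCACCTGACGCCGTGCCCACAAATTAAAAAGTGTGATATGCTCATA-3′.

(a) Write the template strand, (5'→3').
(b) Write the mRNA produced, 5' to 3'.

(a) 5'-TATGAGCATATCACACTTTTTAATTTGTGGGCACGGCGTCAGGTGAT-3'
(b) 5'-AUCACCUGACGCCGUGCCCACAAAUUAAAAAGUGUGAUAUGCUCAUA-3'

(a) The template strand is the reverse complement of the coding strand: complement TAGTGGACTGCGGCACGGGTGTTTAATTTTTCACACTATACGAGTAT, then reverse.
(b) mRNA matches the coding strand with T→U.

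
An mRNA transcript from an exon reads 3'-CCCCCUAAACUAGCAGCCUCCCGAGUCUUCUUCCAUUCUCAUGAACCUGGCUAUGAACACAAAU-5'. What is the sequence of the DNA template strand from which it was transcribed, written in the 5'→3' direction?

5'-GGGGGATTTGATCGTCGGAGGGCTCAGAAGAAGGTAAGAGTACTTGGACCGATACTTGTGTTTA-3'

Written 5'→3' the mRNA is UAAACACAAGUAUCGGUCCAAGUACUCUUACCUUCUUCUGAGCCCUCCGACGAUCAAAUCCCCC, so the coding DNA strand is TAAACACAAGTATCGGTCCAAGTACTCTTACCTTCTTCTGAGCCCTCCGACGATCAAATCCCCC. The template is its reverse complement.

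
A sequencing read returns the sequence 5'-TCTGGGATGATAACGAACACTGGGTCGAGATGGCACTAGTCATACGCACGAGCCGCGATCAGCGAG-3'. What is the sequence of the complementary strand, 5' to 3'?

5′-CTCGCTGATCGCGGCTCGTGCGTATGACTAGTGCCATCTCGACCCAGTGTTCGTTATCATCCCAGA-3′

The complement of TCTGGGATGATAACGAACACTGGGTCGAGATGGCACTAGTCATACGCACGAGCCGCGATCAGCGAG is AGACCCTACTATTGCTTGTGACCCAGCTCTACCGTGATCAGTATGCGTGCTCGGCGCTAGTCGCTC (A↔T, G↔C). DNA strands are antiparallel, so the complementary strand runs 3'→5'; reversing gives the 5'→3' form.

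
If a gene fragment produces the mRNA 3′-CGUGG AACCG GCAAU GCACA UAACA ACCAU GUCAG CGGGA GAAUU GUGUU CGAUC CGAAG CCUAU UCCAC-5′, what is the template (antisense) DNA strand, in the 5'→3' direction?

Written 5'→3' the mRNA is CACCUUAUCCGAAGCCUAGCUUGUGUUAAGAGGGCGACUGUACCAACAAUACACGUAACGGCCAAGGUGC, so the coding DNA strand is CACCTTATCCGAAGCCTAGCTTGTGTTAAGAGGGCGACTGTACCAACAATACACGTAACGGCCAAGGTGC. The template is its reverse complement.

5'-GCACCTTGGCCGTTACGTGTATTGTTGGTACAGTCGCCCTCTTAACACAAGCTAGGCTTCGGATAAGGTG-3'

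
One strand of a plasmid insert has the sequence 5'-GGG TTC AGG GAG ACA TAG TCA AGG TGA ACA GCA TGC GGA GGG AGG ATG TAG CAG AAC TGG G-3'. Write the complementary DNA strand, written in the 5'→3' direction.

5'-CCCAGTTCTGCTACATCCTCCCTCCGCATGCTGTTCACCTTGACTATGTCTCCCTGAACCC-3'

The complement of GGGTTCAGGGAGACATAGTCAAGGTGAACAGCATGCGGAGGGAGGATGTAGCAGAACTGGG is CCCAAGTCCCTCTGTATCAGTTCCACTTGTCGTACGCCTCCCTCCTACATCGTCTTGACCC (A↔T, G↔C). DNA strands are antiparallel, so the complementary strand runs 3'→5'; reversing gives the 5'→3' form.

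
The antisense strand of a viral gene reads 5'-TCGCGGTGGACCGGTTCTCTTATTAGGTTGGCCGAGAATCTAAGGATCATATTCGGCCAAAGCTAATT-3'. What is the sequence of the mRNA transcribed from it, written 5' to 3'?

RNA polymerase reads the template 3'→5' and synthesizes mRNA 5'→3' by base-pairing (A→U, T→A, G↔C). The complement of the template is AGCGCCACCTGGCCAAGAGAATAATCCAACCGGCTCTTAGATTCCTAGTATAAGCCGGTTTCGATTAA; antiparallel, so 5'→3' the coding strand is AATTAGCTTTGGCCGAATATGATCCTTAGATTCTCGGCCAACCTAATAAGAGAACCGGTCCACCGCGA. Replace T with U for the mRNA.

5'-AAUUAGCUUUGGCCGAAUAUGAUCCUUAGAUUCUCGGCCAACCUAAUAAGAGAACCGGUCCACCGCGA-3'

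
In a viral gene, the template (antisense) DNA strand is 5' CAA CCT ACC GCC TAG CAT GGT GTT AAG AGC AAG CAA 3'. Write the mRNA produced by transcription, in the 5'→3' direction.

The mRNA has the sequence of the coding strand (reverse complement of the template) with T→U. Reverse complement of CAACCTACCGCCTAGCATGGTGTTAAGAGCAAGCAA is TTGCTTGCTCTTAACACCATGCTAGGCGGTAGGTTG; then T→U.

5'-UUGCUUGCUCUUAACACCAUGCUAGGCGGUAGGUUG-3'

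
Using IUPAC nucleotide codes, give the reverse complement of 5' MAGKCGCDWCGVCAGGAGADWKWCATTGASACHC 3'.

5'-GDGTSTCAATGWMWHTCTCCTGBCGWHGCGMCTK-3'

Standard pairs A↔T, G↔C; ambiguity codes pair M↔K, W↔W, S↔S, D↔H, V↔B. Complement (KTCMGCGHWGCBGTCCTCTHWMWGTAACTSTGDG), then reverse for 5'→3'.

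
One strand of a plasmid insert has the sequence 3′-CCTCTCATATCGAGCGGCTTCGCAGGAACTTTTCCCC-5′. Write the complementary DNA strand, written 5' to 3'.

The strand is given 3'→5', so its complement runs 5'→3' in the same left-to-right order: pair each base A↔T, G↔C.

5'-GGAGAGTATAGCTCGCCGAAGCGTCCTTGAAAAGGGG-3'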